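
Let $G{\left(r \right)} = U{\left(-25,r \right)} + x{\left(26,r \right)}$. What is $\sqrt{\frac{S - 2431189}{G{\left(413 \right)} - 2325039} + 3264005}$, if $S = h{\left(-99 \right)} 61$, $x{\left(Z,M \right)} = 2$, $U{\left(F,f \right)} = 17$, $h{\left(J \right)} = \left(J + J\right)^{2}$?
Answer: $\frac{\sqrt{176442906743035219}}{232502} \approx 1806.7$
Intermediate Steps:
$h{\left(J \right)} = 4 J^{2}$ ($h{\left(J \right)} = \left(2 J\right)^{2} = 4 J^{2}$)
$G{\left(r \right)} = 19$ ($G{\left(r \right)} = 17 + 2 = 19$)
$S = 2391444$ ($S = 4 \left(-99\right)^{2} \cdot 61 = 4 \cdot 9801 \cdot 61 = 39204 \cdot 61 = 2391444$)
$\sqrt{\frac{S - 2431189}{G{\left(413 \right)} - 2325039} + 3264005} = \sqrt{\frac{2391444 - 2431189}{19 - 2325039} + 3264005} = \sqrt{- \frac{39745}{-2325020} + 3264005} = \sqrt{\left(-39745\right) \left(- \frac{1}{2325020}\right) + 3264005} = \sqrt{\frac{7949}{465004} + 3264005} = \sqrt{\frac{1517775388969}{465004}} = \frac{\sqrt{176442906743035219}}{232502}$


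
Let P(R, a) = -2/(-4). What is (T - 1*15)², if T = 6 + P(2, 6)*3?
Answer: 225/4 ≈ 56.250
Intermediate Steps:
P(R, a) = ½ (P(R, a) = -2*(-¼) = ½)
T = 15/2 (T = 6 + (½)*3 = 6 + 3/2 = 15/2 ≈ 7.5000)
(T - 1*15)² = (15/2 - 1*15)² = (15/2 - 15)² = (-15/2)² = 225/4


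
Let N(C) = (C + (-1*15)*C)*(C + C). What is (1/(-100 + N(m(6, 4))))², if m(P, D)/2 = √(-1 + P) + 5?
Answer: 45609/81213600400 - 1211*√5/5075850025 ≈ 2.8110e-8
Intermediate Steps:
m(P, D) = 10 + 2*√(-1 + P) (m(P, D) = 2*(√(-1 + P) + 5) = 2*(5 + √(-1 + P)) = 10 + 2*√(-1 + P))
N(C) = -28*C² (N(C) = (C - 15*C)*(2*C) = (-14*C)*(2*C) = -28*C²)
(1/(-100 + N(m(6, 4))))² = (1/(-100 - 28*(10 + 2*√(-1 + 6))²))² = (1/(-100 - 28*(10 + 2*√5)²))² = (-100 - 28*(10 + 2*√5)²)⁻²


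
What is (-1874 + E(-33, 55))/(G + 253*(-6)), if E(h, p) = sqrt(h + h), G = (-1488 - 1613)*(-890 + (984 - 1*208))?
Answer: -937/175998 + I*sqrt(66)/351996 ≈ -0.0053239 + 2.308e-5*I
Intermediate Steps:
G = 353514 (G = -3101*(-890 + (984 - 208)) = -3101*(-890 + 776) = -3101*(-114) = 353514)
E(h, p) = sqrt(2)*sqrt(h) (E(h, p) = sqrt(2*h) = sqrt(2)*sqrt(h))
(-1874 + E(-33, 55))/(G + 253*(-6)) = (-1874 + sqrt(2)*sqrt(-33))/(353514 + 253*(-6)) = (-1874 + sqrt(2)*(I*sqrt(33)))/(353514 - 1518) = (-1874 + I*sqrt(66))/351996 = (-1874 + I*sqrt(66))*(1/351996) = -937/175998 + I*sqrt(66)/351996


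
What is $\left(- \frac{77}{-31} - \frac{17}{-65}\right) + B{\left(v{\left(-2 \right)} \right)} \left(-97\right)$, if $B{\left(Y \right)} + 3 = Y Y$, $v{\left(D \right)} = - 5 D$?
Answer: $- \frac{18953603}{2015} \approx -9406.3$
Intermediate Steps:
$B{\left(Y \right)} = -3 + Y^{2}$ ($B{\left(Y \right)} = -3 + Y Y = -3 + Y^{2}$)
$\left(- \frac{77}{-31} - \frac{17}{-65}\right) + B{\left(v{\left(-2 \right)} \right)} \left(-97\right) = \left(- \frac{77}{-31} - \frac{17}{-65}\right) + \left(-3 + \left(\left(-5\right) \left(-2\right)\right)^{2}\right) \left(-97\right) = \left(\left(-77\right) \left(- \frac{1}{31}\right) - - \frac{17}{65}\right) + \left(-3 + 10^{2}\right) \left(-97\right) = \left(\frac{77}{31} + \frac{17}{65}\right) + \left(-3 + 100\right) \left(-97\right) = \frac{5532}{2015} + 97 \left(-97\right) = \frac{5532}{2015} - 9409 = - \frac{18953603}{2015}$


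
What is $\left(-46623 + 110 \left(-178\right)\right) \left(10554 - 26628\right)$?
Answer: $1064147022$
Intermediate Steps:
$\left(-46623 + 110 \left(-178\right)\right) \left(10554 - 26628\right) = \left(-46623 - 19580\right) \left(-16074\right) = \left(-66203\right) \left(-16074\right) = 1064147022$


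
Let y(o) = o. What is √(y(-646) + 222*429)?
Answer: 8*√1478 ≈ 307.56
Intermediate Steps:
√(y(-646) + 222*429) = √(-646 + 222*429) = √(-646 + 95238) = √94592 = 8*√1478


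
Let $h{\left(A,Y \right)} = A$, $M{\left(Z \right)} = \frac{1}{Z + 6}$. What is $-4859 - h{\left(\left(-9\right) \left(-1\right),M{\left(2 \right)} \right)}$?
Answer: $-4868$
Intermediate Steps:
$M{\left(Z \right)} = \frac{1}{6 + Z}$
$-4859 - h{\left(\left(-9\right) \left(-1\right),M{\left(2 \right)} \right)} = -4859 - \left(-9\right) \left(-1\right) = -4859 - 9 = -4868$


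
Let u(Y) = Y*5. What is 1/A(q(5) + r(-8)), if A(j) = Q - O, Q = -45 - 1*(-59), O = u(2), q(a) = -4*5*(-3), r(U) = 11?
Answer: ¼ ≈ 0.25000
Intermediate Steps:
u(Y) = 5*Y
q(a) = 60 (q(a) = -20*(-3) = 60)
O = 10 (O = 5*2 = 10)
Q = 14 (Q = -45 + 59 = 14)
A(j) = 4 (A(j) = 14 - 1*10 = 14 - 10 = 4)
1/A(q(5) + r(-8)) = 1/4 = ¼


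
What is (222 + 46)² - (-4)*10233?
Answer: 112756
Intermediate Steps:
(222 + 46)² - (-4)*10233 = 268² - 1*(-40932) = 71824 + 40932 = 112756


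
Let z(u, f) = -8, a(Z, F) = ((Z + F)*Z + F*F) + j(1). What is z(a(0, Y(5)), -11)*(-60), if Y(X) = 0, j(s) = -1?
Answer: 480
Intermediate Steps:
a(Z, F) = -1 + F**2 + Z*(F + Z) (a(Z, F) = ((Z + F)*Z + F*F) - 1 = ((F + Z)*Z + F**2) - 1 = (Z*(F + Z) + F**2) - 1 = (F**2 + Z*(F + Z)) - 1 = -1 + F**2 + Z*(F + Z))
z(a(0, Y(5)), -11)*(-60) = -8*(-60) = 480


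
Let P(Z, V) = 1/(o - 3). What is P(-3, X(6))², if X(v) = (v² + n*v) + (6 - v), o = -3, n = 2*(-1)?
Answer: 1/36 ≈ 0.027778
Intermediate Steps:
n = -2
X(v) = 6 + v² - 3*v (X(v) = (v² - 2*v) + (6 - v) = 6 + v² - 3*v)
P(Z, V) = -⅙ (P(Z, V) = 1/(-3 - 3) = 1/(-6) = -⅙)
P(-3, X(6))² = (-⅙)² = 1/36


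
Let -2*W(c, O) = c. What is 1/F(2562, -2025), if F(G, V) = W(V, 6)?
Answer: 2/2025 ≈ 0.00098765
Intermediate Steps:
W(c, O) = -c/2
F(G, V) = -V/2
1/F(2562, -2025) = 1/(-1/2*(-2025)) = 1/(2025/2) = 2/2025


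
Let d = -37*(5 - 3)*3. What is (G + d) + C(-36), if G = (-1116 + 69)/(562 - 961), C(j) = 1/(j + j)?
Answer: -2100877/9576 ≈ -219.39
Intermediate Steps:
C(j) = 1/(2*j)
G = 349/133 (G = -1047/(-399) = -1047*(-1/399) = 349/133 ≈ 2.6241)
d = -222 (d = -74*3 = -37*6 = -222)
(G + d) + C(-36) = (349/133 - 222) + (½)/(-36) = -29177/133 + (½)*(-1/36) = -29177/133 - 1/72 = -2100877/9576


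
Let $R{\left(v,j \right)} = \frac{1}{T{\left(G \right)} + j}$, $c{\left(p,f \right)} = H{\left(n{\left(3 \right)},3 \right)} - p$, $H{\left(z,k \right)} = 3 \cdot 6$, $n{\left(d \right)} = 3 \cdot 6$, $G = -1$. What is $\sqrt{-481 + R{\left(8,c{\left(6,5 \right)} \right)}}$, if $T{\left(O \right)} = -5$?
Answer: $\frac{3 i \sqrt{2618}}{7} \approx 21.928 i$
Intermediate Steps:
$n{\left(d \right)} = 18$
$H{\left(z,k \right)} = 18$
$c{\left(p,f \right)} = 18 - p$
$R{\left(v,j \right)} = \frac{1}{-5 + j}$
$\sqrt{-481 + R{\left(8,c{\left(6,5 \right)} \right)}} = \sqrt{-481 + \frac{1}{-5 + \left(18 - 6\right)}} = \sqrt{-481 + \frac{1}{-5 + 12}} = \sqrt{-481 + \frac{1}{7}} = \sqrt{- \frac{3366}{7}} = \frac{3 i \sqrt{2618}}{7}$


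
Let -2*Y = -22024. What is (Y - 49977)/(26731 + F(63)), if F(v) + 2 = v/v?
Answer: -7793/5346 ≈ -1.4577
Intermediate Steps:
Y = 11012 (Y = -½*(-22024) = 11012)
F(v) = -1 (F(v) = -2 + v/v = -2 + 1 = -1)
(Y - 49977)/(26731 + F(63)) = (11012 - 49977)/(26731 - 1) = -38965/26730 = -38965*1/26730 = -7793/5346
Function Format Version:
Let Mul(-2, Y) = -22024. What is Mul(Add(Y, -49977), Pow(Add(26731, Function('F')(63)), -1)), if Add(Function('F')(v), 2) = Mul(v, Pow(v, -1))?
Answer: Rational(-7793, 5346) ≈ -1.4577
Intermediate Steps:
Y = 11012 (Y = Mul(Rational(-1, 2), -22024) = 11012)
Function('F')(v) = -1 (Function('F')(v) = Add(-2, Mul(v, Pow(v, -1))) = Add(-2, 1) = -1)
Mul(Add(Y, -49977), Pow(Add(26731, Function('F')(63)), -1)) = Mul(Add(11012, -49977), Pow(Add(26731, -1), -1)) = Mul(-38965, Pow(26730, -1)) = Mul(-38965, Rational(1, 26730)) = Rational(-7793, 5346)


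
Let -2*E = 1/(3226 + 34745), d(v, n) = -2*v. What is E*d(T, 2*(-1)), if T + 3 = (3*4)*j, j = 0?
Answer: -1/12657 ≈ -7.9008e-5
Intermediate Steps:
T = -3 (T = -3 + (3*4)*0 = -3 + 12*0 = -3 + 0 = -3)
d(v, n) = -2*v
E = -1/75942 (E = -1/(2*(3226 + 34745)) = -1/2/37971 = -1/2*1/37971 = -1/75942 ≈ -1.3168e-5)
E*d(T, 2*(-1)) = -(-1)*(-3)/37971 = -1/75942*6 = -1/12657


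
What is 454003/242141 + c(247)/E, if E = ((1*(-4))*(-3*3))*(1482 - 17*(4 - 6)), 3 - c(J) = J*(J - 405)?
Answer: 34228188817/13215087216 ≈ 2.5901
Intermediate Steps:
c(J) = 3 - J*(-405 + J) (c(J) = 3 - J*(J - 405) = 3 - J*(-405 + J))
E = 54576 (E = (-4*(-9))*(1482 - 17*(-2)) = 36*(1482 - 1*(-34)) = 36*(1482 + 34) = 36*1516 = 54576)
454003/242141 + c(247)/E = 454003/242141 + (3 - 1*247**2 + 405*247)/54576 = 454003*(1/242141) + (3 - 1*61009 + 100035)*(1/54576) = 454003/242141 + (3 - 61009 + 100035)*(1/54576) = 454003/242141 + 39029*(1/54576) = 454003/242141 + 39029/54576 = 34228188817/13215087216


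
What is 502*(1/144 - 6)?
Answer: -216613/72 ≈ -3008.5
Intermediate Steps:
502*(1/144 - 6) = 502*(-863/144) = -216613/72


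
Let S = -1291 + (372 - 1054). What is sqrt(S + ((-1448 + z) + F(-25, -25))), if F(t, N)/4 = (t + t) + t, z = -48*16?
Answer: 67*I ≈ 67.0*I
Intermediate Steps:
z = -768
F(t, N) = 12*t (F(t, N) = 4*((t + t) + t) = 4*(2*t + t) = 4*(3*t) = 12*t)
S = -1973 (S = -1291 - 682 = -1973)
sqrt(S + ((-1448 + z) + F(-25, -25))) = sqrt(-1973 + ((-1448 - 768) + 12*(-25))) = sqrt(-1973 + (-2216 - 300)) = sqrt(-1973 - 2516) = sqrt(-4489) = 67*I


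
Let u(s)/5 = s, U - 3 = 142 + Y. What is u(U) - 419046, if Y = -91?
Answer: -418776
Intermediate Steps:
U = 54 (U = 3 + (142 - 91) = 3 + 51 = 54)
u(s) = 5*s
u(U) - 419046 = 5*54 - 419046 = 270 - 419046 = -418776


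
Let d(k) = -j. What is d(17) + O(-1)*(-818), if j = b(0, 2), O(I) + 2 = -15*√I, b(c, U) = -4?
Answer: 1640 + 12270*I ≈ 1640.0 + 12270.0*I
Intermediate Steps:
O(I) = -2 - 15*√I
j = -4
d(k) = 4 (d(k) = -1*(-4) = 4)
d(17) + O(-1)*(-818) = 4 + (-2 - 15*I)*(-818) = 4 + (1636 + 12270*I) = 1640 + 12270*I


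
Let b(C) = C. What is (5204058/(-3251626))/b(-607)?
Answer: 2602029/986868491 ≈ 0.0026367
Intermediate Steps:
(5204058/(-3251626))/b(-607) = (5204058/(-3251626))/(-607) = (5204058*(-1/3251626))*(-1/607) = -2602029/1625813*(-1/607) = 2602029/986868491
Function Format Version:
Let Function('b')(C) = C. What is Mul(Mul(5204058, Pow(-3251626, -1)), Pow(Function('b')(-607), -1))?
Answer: Rational(2602029, 986868491) ≈ 0.0026367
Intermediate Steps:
Mul(Mul(5204058, Pow(-3251626, -1)), Pow(Function('b')(-607), -1)) = Mul(Mul(5204058, Pow(-3251626, -1)), Pow(-607, -1)) = Mul(Mul(5204058, Rational(-1, 3251626)), Rational(-1, 607)) = Mul(Rational(-2602029, 1625813), Rational(-1, 607)) = Rational(2602029, 986868491)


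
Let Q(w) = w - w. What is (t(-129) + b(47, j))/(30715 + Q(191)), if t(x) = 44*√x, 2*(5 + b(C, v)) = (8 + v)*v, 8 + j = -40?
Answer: 191/6143 + 44*I*√129/30715 ≈ 0.031092 + 0.01627*I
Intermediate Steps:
j = -48 (j = -8 - 40 = -48)
b(C, v) = -5 + v*(8 + v)/2 (b(C, v) = -5 + ((8 + v)*v)/2 = -5 + (v*(8 + v))/2 = -5 + v*(8 + v)/2)
Q(w) = 0
(t(-129) + b(47, j))/(30715 + Q(191)) = (44*√(-129) + (-5 + (½)*(-48)² + 4*(-48)))/(30715 + 0) = (44*(I*√129) + (-5 + (½)*2304 - 192))/30715 = (44*I*√129 + (-5 + 1152 - 192))*(1/30715) = (44*I*√129 + 955)*(1/30715) = (955 + 44*I*√129)*(1/30715) = 191/6143 + 44*I*√129/30715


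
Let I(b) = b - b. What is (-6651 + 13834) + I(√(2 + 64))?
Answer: 7183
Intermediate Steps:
I(b) = 0
(-6651 + 13834) + I(√(2 + 64)) = (-6651 + 13834) + 0 = 7183 + 0 = 7183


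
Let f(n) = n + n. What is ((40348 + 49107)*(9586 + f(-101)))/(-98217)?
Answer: -279815240/32739 ≈ -8546.8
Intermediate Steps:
f(n) = 2*n
((40348 + 49107)*(9586 + f(-101)))/(-98217) = ((40348 + 49107)*(9586 + 2*(-101)))/(-98217) = (89455*(9586 - 202))*(-1/98217) = (89455*9384)*(-1/98217) = 839445720*(-1/98217) = -279815240/32739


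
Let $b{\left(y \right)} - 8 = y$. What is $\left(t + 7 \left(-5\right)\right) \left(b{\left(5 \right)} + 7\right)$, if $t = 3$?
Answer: $-640$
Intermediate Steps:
$b{\left(y \right)} = 8 + y$
$\left(t + 7 \left(-5\right)\right) \left(b{\left(5 \right)} + 7\right) = \left(3 + 7 \left(-5\right)\right) \left(\left(8 + 5\right) + 7\right) = \left(3 - 35\right) \left(13 + 7\right) = \left(-32\right) 20 = -640$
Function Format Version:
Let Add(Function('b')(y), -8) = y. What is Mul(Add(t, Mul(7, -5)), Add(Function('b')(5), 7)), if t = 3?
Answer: -640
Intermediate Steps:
Function('b')(y) = Add(8, y)
Mul(Add(t, Mul(7, -5)), Add(Function('b')(5), 7)) = Mul(Add(3, Mul(7, -5)), Add(Add(8, 5), 7)) = Mul(Add(3, -35), Add(13, 7)) = Mul(-32, 20) = -640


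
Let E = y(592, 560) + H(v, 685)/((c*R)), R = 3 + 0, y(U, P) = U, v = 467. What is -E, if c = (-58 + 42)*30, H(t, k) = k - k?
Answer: -592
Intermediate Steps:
H(t, k) = 0
R = 3
c = -480 (c = -16*30 = -480)
E = 592 (E = 592 + 0/((-480*3)) = 592 + 0/(-1440) = 592 + 0*(-1/1440) = 592 + 0 = 592)
-E = -1*592 = -592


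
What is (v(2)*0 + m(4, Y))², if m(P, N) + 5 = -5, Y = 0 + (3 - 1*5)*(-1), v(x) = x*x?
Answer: 100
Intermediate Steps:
v(x) = x²
Y = 2 (Y = 0 + (3 - 5)*(-1) = 0 - 2*(-1) = 0 + 2 = 2)
m(P, N) = -10 (m(P, N) = -5 - 5 = -10)
(v(2)*0 + m(4, Y))² = (2²*0 - 10)² = (4*0 - 10)² = (0 - 10)² = (-10)² = 100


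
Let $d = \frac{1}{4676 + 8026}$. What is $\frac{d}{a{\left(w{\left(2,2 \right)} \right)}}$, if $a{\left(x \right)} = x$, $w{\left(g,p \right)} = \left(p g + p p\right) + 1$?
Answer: $\frac{1}{114318} \approx 8.7475 \cdot 10^{-6}$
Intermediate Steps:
$w{\left(g,p \right)} = 1 + p^{2} + g p$ ($w{\left(g,p \right)} = \left(g p + p^{2}\right) + 1 = \left(p^{2} + g p\right) + 1 = 1 + p^{2} + g p$)
$d = \frac{1}{12702} \approx 7.8728 \cdot 10^{-5}$
$\frac{d}{a{\left(w{\left(2,2 \right)} \right)}} = \frac{1}{12702 \left(1 + 2^{2} + 2 \cdot 2\right)} = \frac{1}{12702 \left(1 + 4 + 4\right)} = \frac{1}{12702 \cdot 9} = \frac{1}{12702} \cdot \frac{1}{9} = \frac{1}{114318}$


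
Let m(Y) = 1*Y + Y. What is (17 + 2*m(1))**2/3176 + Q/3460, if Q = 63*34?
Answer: 2082213/2747240 ≈ 0.75793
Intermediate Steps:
m(Y) = 2*Y (m(Y) = Y + Y = 2*Y)
Q = 2142
(17 + 2*m(1))**2/3176 + Q/3460 = (17 + 2*(2*1))**2/3176 + 2142/3460 = (17 + 2*2)**2*(1/3176) + 2142*(1/3460) = (17 + 4)**2*(1/3176) + 1071/1730 = 21**2*(1/3176) + 1071/1730 = 441*(1/3176) + 1071/1730 = 441/3176 + 1071/1730 = 2082213/2747240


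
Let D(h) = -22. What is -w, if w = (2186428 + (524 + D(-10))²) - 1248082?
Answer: -1190350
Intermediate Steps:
w = 1190350 (w = (2186428 + (524 - 22)²) - 1248082 = (2186428 + 502²) - 1248082 = (2186428 + 252004) - 1248082 = 2438432 - 1248082 = 1190350)
-w = -1*1190350 = -1190350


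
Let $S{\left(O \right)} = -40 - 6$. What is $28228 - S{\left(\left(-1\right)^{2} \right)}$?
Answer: $28274$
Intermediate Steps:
$S{\left(O \right)} = -46$
$28228 - S{\left(\left(-1\right)^{2} \right)} = 28228 - -46 = 28228 + 46 = 28274$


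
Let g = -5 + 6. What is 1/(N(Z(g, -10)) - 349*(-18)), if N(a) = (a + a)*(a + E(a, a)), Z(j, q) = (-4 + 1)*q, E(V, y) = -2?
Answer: 1/7962 ≈ 0.00012560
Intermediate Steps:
g = 1
Z(j, q) = -3*q
N(a) = 2*a*(-2 + a) (N(a) = (a + a)*(a - 2) = (2*a)*(-2 + a) = 2*a*(-2 + a))
1/(N(Z(g, -10)) - 349*(-18)) = 1/(2*(-3*(-10))*(-2 - 3*(-10)) - 349*(-18)) = 1/(2*30*(-2 + 30) + 6282) = 1/(2*30*28 + 6282) = 1/(1680 + 6282) = 1/7962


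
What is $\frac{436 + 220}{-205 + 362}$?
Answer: $\frac{656}{157} \approx 4.1783$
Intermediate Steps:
$\frac{436 + 220}{-205 + 362} = \frac{656}{157}$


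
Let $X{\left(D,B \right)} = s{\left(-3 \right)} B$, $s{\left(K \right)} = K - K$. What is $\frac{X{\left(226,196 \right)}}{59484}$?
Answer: $0$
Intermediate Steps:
$s{\left(K \right)} = 0$
$X{\left(D,B \right)} = 0$ ($X{\left(D,B \right)} = 0 B = 0$)
$\frac{X{\left(226,196 \right)}}{59484} = \frac{0}{59484} = 0 \cdot \frac{1}{59484} = 0$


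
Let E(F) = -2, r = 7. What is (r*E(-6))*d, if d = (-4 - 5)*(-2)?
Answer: -252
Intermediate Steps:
d = 18 (d = -9*(-2) = 18)
(r*E(-6))*d = (7*(-2))*18 = -14*18 = -252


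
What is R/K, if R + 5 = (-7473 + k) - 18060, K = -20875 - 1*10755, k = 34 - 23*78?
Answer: 13649/15815 ≈ 0.86304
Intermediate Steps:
k = -1760 (k = 34 - 1794 = -1760)
K = -31630 (K = -20875 - 10755 = -31630)
R = -27298 (R = -5 + ((-7473 - 1760) - 18060) = -5 + (-9233 - 18060) = -5 - 27293 = -27298)
R/K = -27298/(-31630) = -27298*(-1/31630) = 13649/15815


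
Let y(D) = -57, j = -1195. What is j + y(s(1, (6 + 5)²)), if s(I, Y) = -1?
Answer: -1252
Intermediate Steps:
j + y(s(1, (6 + 5)²)) = -1195 - 57 = -1252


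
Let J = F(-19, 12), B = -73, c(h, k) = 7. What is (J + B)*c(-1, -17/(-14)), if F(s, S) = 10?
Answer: -441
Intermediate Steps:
J = 10
(J + B)*c(-1, -17/(-14)) = (10 - 73)*7 = -63*7 = -441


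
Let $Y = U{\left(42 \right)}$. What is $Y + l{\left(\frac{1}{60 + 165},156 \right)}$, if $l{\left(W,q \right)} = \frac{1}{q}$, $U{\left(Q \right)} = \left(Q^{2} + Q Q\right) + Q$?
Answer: $\frac{556921}{156} \approx 3570.0$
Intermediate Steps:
$U{\left(Q \right)} = Q + 2 Q^{2}$ ($U{\left(Q \right)} = \left(Q^{2} + Q^{2}\right) + Q = 2 Q^{2} + Q = Q + 2 Q^{2}$)
$Y = 3570$ ($Y = 42 \left(1 + 2 \cdot 42\right) = 42 \left(1 + 84\right) = 42 \cdot 85 = 3570$)
$Y + l{\left(\frac{1}{60 + 165},156 \right)} = 3570 + \frac{1}{156} = \frac{556921}{156}$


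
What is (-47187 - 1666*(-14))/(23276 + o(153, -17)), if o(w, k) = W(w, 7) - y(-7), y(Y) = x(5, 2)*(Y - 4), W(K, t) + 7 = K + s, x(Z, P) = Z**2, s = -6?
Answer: -23863/23691 ≈ -1.0073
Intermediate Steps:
W(K, t) = -13 + K (W(K, t) = -7 + (K - 6) = -7 + (-6 + K) = -13 + K)
y(Y) = -100 + 25*Y (y(Y) = 5**2*(Y - 4) = 25*(-4 + Y) = -100 + 25*Y)
o(w, k) = 262 + w (o(w, k) = (-13 + w) - (-100 + 25*(-7)) = (-13 + w) - (-100 - 175) = (-13 + w) - 1*(-275) = (-13 + w) + 275 = 262 + w)
(-47187 - 1666*(-14))/(23276 + o(153, -17)) = (-47187 - 1666*(-14))/(23276 + (262 + 153)) = (-47187 + 23324)/(23276 + 415) = -23863/23691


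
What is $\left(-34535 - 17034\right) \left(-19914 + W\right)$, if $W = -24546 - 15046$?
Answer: $3068664914$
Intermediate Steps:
$W = -39592$ ($W = -24546 - 15046 = -39592$)
$\left(-34535 - 17034\right) \left(-19914 + W\right) = \left(-34535 - 17034\right) \left(-19914 - 39592\right) = \left(-34535 - 17034\right) \left(-59506\right) = \left(-51569\right) \left(-59506\right) = 3068664914$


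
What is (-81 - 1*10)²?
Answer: 8281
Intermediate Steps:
(-81 - 1*10)² = (-81 - 10)² = (-91)² = 8281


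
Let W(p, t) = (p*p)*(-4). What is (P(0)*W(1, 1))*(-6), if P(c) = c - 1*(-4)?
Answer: 96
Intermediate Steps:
W(p, t) = -4*p² (W(p, t) = p²*(-4) = -4*p²)
P(c) = 4 + c (P(c) = c + 4 = 4 + c)
(P(0)*W(1, 1))*(-6) = ((4 + 0)*(-4*1²))*(-6) = (4*(-4*1))*(-6) = (4*(-4))*(-6) = -16*(-6) = 96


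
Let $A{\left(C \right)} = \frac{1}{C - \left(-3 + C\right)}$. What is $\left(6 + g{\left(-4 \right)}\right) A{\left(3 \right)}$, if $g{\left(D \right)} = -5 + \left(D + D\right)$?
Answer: $- \frac{7}{3} \approx -2.3333$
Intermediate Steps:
$g{\left(D \right)} = -5 + 2 D$
$A{\left(C \right)} = \frac{1}{3}$
$\left(6 + g{\left(-4 \right)}\right) A{\left(3 \right)} = \left(6 + \left(-5 + 2 \left(-4\right)\right)\right) \frac{1}{3} = \left(6 - 13\right) \frac{1}{3} = \left(-7\right) \frac{1}{3} = - \frac{7}{3}$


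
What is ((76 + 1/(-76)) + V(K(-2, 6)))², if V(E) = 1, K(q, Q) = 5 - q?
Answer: 34234201/5776 ≈ 5927.0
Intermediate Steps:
((76 + 1/(-76)) + V(K(-2, 6)))² = ((76 + 1/(-76)) + 1)² = ((76 - 1/76) + 1)² = (5775/76 + 1)² = (5851/76)² = 34234201/5776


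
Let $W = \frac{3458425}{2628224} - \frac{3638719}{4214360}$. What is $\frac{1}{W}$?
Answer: $\frac{1384535262080}{626459922243} \approx 2.2101$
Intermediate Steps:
$W = \frac{626459922243}{1384535262080}$ ($W = 3458425 \cdot \frac{1}{2628224} - \frac{3638719}{4214360} = \frac{3458425}{2628224} - \frac{3638719}{4214360} = \frac{626459922243}{1384535262080} \approx 0.45247$)
$\frac{1}{W} = \frac{1}{\frac{626459922243}{1384535262080}} = \frac{1384535262080}{626459922243}$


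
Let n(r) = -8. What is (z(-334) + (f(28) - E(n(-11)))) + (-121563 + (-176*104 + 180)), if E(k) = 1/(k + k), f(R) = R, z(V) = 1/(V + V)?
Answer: -373168685/2672 ≈ -1.3966e+5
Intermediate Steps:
z(V) = 1/(2*V)
E(k) = 1/(2*k)
(z(-334) + (f(28) - E(n(-11)))) + (-121563 + (-176*104 + 180)) = ((½)/(-334) + (28 - 1/(2*(-8)))) + (-121563 + (-176*104 + 180)) = ((½)*(-1/334) + (28 - (-1)/(2*8))) + (-121563 + (-18304 + 180)) = (-1/668 + (28 - 1*(-1/16))) + (-121563 - 18124) = (-1/668 + (28 + 1/16)) - 139687 = (-1/668 + 449/16) - 139687 = 74979/2672 - 139687 = -373168685/2672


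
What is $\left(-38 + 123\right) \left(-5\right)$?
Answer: $-425$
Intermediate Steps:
$\left(-38 + 123\right) \left(-5\right) = 85 \left(-5\right) = -425$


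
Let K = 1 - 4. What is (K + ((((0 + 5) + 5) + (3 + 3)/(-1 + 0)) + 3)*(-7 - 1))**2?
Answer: 3481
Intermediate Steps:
K = -3
(K + ((((0 + 5) + 5) + (3 + 3)/(-1 + 0)) + 3)*(-7 - 1))**2 = (-3 + ((((0 + 5) + 5) + (3 + 3)/(-1 + 0)) + 3)*(-7 - 1))**2 = (-3 + (((5 + 5) + 6/(-1)) + 3)*(-8))**2 = (-3 + ((10 + 6*(-1)) + 3)*(-8))**2 = (-3 + ((10 - 6) + 3)*(-8))**2 = (-3 + (4 + 3)*(-8))**2 = (-3 + 7*(-8))**2 = (-3 - 56)**2 = (-59)**2 = 3481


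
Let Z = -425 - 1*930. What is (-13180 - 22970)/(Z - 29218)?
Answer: 12050/10191 ≈ 1.1824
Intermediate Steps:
Z = -1355 (Z = -425 - 930 = -1355)
(-13180 - 22970)/(Z - 29218) = (-13180 - 22970)/(-1355 - 29218) = -36150/(-30573) = -36150*(-1/30573) = 12050/10191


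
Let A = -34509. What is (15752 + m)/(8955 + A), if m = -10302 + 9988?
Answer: -2573/4259 ≈ -0.60413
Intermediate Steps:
m = -314
(15752 + m)/(8955 + A) = (15752 - 314)/(8955 - 34509) = 15438/(-25554) = 15438*(-1/25554) = -2573/4259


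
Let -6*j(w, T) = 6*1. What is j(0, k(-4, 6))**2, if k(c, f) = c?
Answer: 1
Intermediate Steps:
j(w, T) = -1
j(0, k(-4, 6))**2 = (-1)**2 = 1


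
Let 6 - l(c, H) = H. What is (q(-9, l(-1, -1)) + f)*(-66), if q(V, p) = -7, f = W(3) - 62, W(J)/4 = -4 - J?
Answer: 6402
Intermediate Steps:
W(J) = -16 - 4*J (W(J) = 4*(-4 - J) = -16 - 4*J)
f = -90 (f = (-16 - 4*3) - 62 = (-16 - 12) - 62 = -28 - 62 = -90)
l(c, H) = 6 - H
(q(-9, l(-1, -1)) + f)*(-66) = (-7 - 90)*(-66) = -97*(-66) = 6402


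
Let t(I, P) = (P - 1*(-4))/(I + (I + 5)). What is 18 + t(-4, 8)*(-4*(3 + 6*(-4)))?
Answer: -318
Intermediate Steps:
t(I, P) = (4 + P)/(5 + 2*I) (t(I, P) = (P + 4)/(I + (5 + I)) = (4 + P)/(5 + 2*I))
18 + t(-4, 8)*(-4*(3 + 6*(-4))) = 18 + ((4 + 8)/(5 + 2*(-4)))*(-4*(3 + 6*(-4))) = 18 + (12/(5 - 8))*(-4*(3 - 24)) = 18 + (12/(-3))*(-4*(-21)) = 18 - ⅓*12*84 = 18 - 4*84 = 18 - 336 = -318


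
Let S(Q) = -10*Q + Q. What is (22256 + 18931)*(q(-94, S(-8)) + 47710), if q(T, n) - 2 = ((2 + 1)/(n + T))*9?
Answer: 43231399119/22 ≈ 1.9651e+9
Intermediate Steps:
S(Q) = -9*Q
q(T, n) = 2 + 27/(T + n) (q(T, n) = 2 + ((2 + 1)/(n + T))*9 = 2 + (3/(T + n))*9 = 2 + 27/(T + n))
(22256 + 18931)*(q(-94, S(-8)) + 47710) = (22256 + 18931)*((27 + 2*(-94) + 2*(-9*(-8)))/(-94 - 9*(-8)) + 47710) = 41187*((27 - 188 + 2*72)/(-94 + 72) + 47710) = 41187*((27 - 188 + 144)/(-22) + 47710) = 41187*(-1/22*(-17) + 47710) = 41187*(17/22 + 47710) = 41187*(1049637/22) = 43231399119/22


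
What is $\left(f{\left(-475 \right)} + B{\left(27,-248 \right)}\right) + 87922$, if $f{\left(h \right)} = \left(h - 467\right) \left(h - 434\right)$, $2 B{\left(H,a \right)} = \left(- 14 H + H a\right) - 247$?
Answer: $\frac{1881079}{2} \approx 9.4054 \cdot 10^{5}$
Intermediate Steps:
$B{\left(H,a \right)} = - \frac{247}{2} - 7 H + \frac{H a}{2}$ ($B{\left(H,a \right)} = \frac{\left(- 14 H + H a\right) - 247}{2} = \frac{-247 - 14 H + H a}{2} = - \frac{247}{2} - 7 H + \frac{H a}{2}$)
$f{\left(h \right)} = \left(-467 + h\right) \left(-434 + h\right)$
$\left(f{\left(-475 \right)} + B{\left(27,-248 \right)}\right) + 87922 = \left(\left(202678 + \left(-475\right)^{2} - -427975\right) - \left(\frac{625}{2} + 3348\right)\right) + 87922 = \left(\left(202678 + 225625 + 427975\right) - \frac{7321}{2}\right) + 87922 = \left(856278 - \frac{7321}{2}\right) + 87922 = \frac{1705235}{2} + 87922 = \frac{1881079}{2}$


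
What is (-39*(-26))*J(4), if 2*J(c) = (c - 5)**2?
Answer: 507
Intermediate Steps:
J(c) = (-5 + c)**2/2 (J(c) = (c - 5)**2/2 = (-5 + c)**2/2)
(-39*(-26))*J(4) = (-39*(-26))*((-5 + 4)**2/2) = 1014*((1/2)*(-1)**2) = 1014*((1/2)*1) = 1014*(1/2) = 507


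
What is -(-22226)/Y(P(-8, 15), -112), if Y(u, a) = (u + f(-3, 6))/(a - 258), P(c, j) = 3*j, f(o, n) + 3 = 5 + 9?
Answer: -2055905/14 ≈ -1.4685e+5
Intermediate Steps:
f(o, n) = 11 (f(o, n) = -3 + (5 + 9) = -3 + 14 = 11)
Y(u, a) = (11 + u)/(-258 + a) (Y(u, a) = (u + 11)/(a - 258) = (11 + u)/(-258 + a))
-(-22226)/Y(P(-8, 15), -112) = -(-22226)/((11 + 3*15)/(-258 - 112)) = -(-22226)/((11 + 45)/(-370)) = -(-22226)/((-1/370*56)) = -(-22226)/(-28/185) = -(-22226)*(-185)/28 = -1*2055905/14 = -2055905/14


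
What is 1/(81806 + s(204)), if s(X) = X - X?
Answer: 1/81806 ≈ 1.2224e-5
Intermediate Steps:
s(X) = 0
1/(81806 + s(204)) = 1/(81806 + 0) = 1/81806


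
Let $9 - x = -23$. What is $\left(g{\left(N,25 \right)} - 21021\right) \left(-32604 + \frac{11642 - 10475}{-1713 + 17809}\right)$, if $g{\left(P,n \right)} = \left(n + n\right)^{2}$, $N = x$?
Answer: $\frac{9719687763657}{16096} \approx 6.0386 \cdot 10^{8}$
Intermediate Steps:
$x = 32$ ($x = 9 - -23 = 9 + 23 = 32$)
$N = 32$
$g{\left(P,n \right)} = 4 n^{2}$ ($g{\left(P,n \right)} = \left(2 n\right)^{2} = 4 n^{2}$)
$\left(g{\left(N,25 \right)} - 21021\right) \left(-32604 + \frac{11642 - 10475}{-1713 + 17809}\right) = \left(4 \cdot 25^{2} - 21021\right) \left(-32604 + \frac{11642 - 10475}{-1713 + 17809}\right) = \left(4 \cdot 625 - 21021\right) \left(-32604 + \frac{1167}{16096}\right) = \left(2500 - 21021\right) \left(-32604 + 1167 \cdot \frac{1}{16096}\right) = - 18521 \left(-32604 + \frac{1167}{16096}\right) = \left(-18521\right) \left(- \frac{524792817}{16096}\right) = \frac{9719687763657}{16096}$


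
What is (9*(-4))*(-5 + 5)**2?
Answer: 0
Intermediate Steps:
(9*(-4))*(-5 + 5)**2 = -36*0**2 = -36*0 = 0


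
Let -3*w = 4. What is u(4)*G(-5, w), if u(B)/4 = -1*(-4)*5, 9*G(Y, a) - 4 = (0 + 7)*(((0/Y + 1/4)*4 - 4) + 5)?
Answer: 160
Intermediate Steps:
w = -4/3 (w = -⅓*4 = -4/3 ≈ -1.3333)
G(Y, a) = 2 (G(Y, a) = 4/9 + ((0 + 7)*(((0/Y + 1/4)*4 - 4) + 5))/9 = 4/9 + (7*(((0 + 1*(¼))*4 - 4) + 5))/9 = 4/9 + (7*(((0 + ¼)*4 - 4) + 5))/9 = 4/9 + (7*(((¼)*4 - 4) + 5))/9 = 4/9 + (7*((1 - 4) + 5))/9 = 4/9 + (7*(-3 + 5))/9 = 4/9 + (7*2)/9 = 4/9 + (⅑)*14 = 4/9 + 14/9 = 2)
u(B) = 80 (u(B) = 4*(-1*(-4)*5) = 4*(4*5) = 4*20 = 80)
u(4)*G(-5, w) = 80*2 = 160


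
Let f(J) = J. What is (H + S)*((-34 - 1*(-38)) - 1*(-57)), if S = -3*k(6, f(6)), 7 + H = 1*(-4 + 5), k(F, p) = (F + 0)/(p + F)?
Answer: -915/2 ≈ -457.50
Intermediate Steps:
k(F, p) = F/(F + p)
H = -6 (H = -7 + 1*(-4 + 5) = -7 + 1*1 = -7 + 1 = -6)
S = -3/2 (S = -18/(6 + 6) = -18/12 = -3*½ = -3/2 ≈ -1.5000)
(H + S)*((-34 - 1*(-38)) - 1*(-57)) = (-6 - 3/2)*((-34 - 1*(-38)) - 1*(-57)) = -15*((-34 + 38) + 57)/2 = -15*(4 + 57)/2 = -15/2*61 = -915/2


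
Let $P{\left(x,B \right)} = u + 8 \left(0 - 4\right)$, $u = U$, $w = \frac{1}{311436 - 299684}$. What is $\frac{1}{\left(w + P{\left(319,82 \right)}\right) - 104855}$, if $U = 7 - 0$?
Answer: $- \frac{11752}{1232549759} \approx -9.5347 \cdot 10^{-6}$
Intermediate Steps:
$U = 7$ ($U = 7 + 0 = 7$)
$w = \frac{1}{11752} \approx 8.5092 \cdot 10^{-5}$
$u = 7$
$P{\left(x,B \right)} = -25$ ($P{\left(x,B \right)} = 7 + 8 \left(0 - 4\right) = 7 + 8 \left(-4\right) = 7 - 32 = -25$)
$\frac{1}{\left(w + P{\left(319,82 \right)}\right) - 104855} = \frac{1}{\left(\frac{1}{11752} - 25\right) - 104855} = \frac{1}{- \frac{293799}{11752} - 104855} = \frac{1}{- \frac{1232549759}{11752}} = - \frac{11752}{1232549759}$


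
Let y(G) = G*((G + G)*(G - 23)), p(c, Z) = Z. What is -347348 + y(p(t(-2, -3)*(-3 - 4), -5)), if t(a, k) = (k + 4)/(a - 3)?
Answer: -348748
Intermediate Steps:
t(a, k) = (4 + k)/(-3 + a)
y(G) = 2*G²*(-23 + G) (y(G) = G*((2*G)*(-23 + G)) = G*(2*G*(-23 + G)) = 2*G²*(-23 + G))
-347348 + y(p(t(-2, -3)*(-3 - 4), -5)) = -347348 + 2*(-5)²*(-23 - 5) = -347348 + 2*25*(-28) = -347348 - 1400 = -348748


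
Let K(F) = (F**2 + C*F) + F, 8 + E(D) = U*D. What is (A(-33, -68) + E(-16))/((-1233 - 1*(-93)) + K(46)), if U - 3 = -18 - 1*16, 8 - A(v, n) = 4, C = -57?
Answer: -123/400 ≈ -0.30750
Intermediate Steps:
A(v, n) = 4 (A(v, n) = 8 - 1*4 = 8 - 4 = 4)
U = -31 (U = 3 + (-18 - 1*16) = 3 + (-18 - 16) = 3 - 34 = -31)
E(D) = -8 - 31*D
K(F) = F**2 - 56*F (K(F) = (F**2 - 57*F) + F = F**2 - 56*F)
(A(-33, -68) + E(-16))/((-1233 - 1*(-93)) + K(46)) = (4 + (-8 - 31*(-16)))/((-1233 - 1*(-93)) + 46*(-56 + 46)) = (4 + (-8 + 496))/((-1233 + 93) + 46*(-10)) = (4 + 488)/(-1140 - 460) = 492/(-1600) = 492*(-1/1600) = -123/400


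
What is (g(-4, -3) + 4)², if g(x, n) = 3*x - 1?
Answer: 81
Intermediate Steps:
g(x, n) = -1 + 3*x
(g(-4, -3) + 4)² = ((-1 + 3*(-4)) + 4)² = ((-1 - 12) + 4)² = (-13 + 4)² = (-9)² = 81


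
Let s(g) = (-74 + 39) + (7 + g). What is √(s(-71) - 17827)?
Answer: I*√17926 ≈ 133.89*I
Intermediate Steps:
s(g) = -28 + g (s(g) = -35 + (7 + g) = -28 + g)
√(s(-71) - 17827) = √((-28 - 71) - 17827) = √(-99 - 17827) = √(-17926) = I*√17926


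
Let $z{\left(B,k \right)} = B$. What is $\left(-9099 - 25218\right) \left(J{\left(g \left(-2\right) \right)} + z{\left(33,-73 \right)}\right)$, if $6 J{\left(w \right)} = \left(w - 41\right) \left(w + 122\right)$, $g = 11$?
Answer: $34900389$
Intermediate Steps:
$J{\left(w \right)} = \frac{\left(-41 + w\right) \left(122 + w\right)}{6}$ ($J{\left(w \right)} = \frac{\left(w - 41\right) \left(w + 122\right)}{6} = \frac{\left(-41 + w\right) \left(122 + w\right)}{6}$)
$\left(-9099 - 25218\right) \left(J{\left(g \left(-2\right) \right)} + z{\left(33,-73 \right)}\right) = \left(-9099 - 25218\right) \left(\left(- \frac{2501}{3} + \frac{\left(11 \left(-2\right)\right)^{2}}{6} + \frac{27 \cdot 11 \left(-2\right)}{2}\right) + 33\right) = - 34317 \left(\left(- \frac{2501}{3} + \frac{\left(-22\right)^{2}}{6} + \frac{27}{2} \left(-22\right)\right) + 33\right) = - 34317 \left(\left(- \frac{2501}{3} + \frac{1}{6} \cdot 484 - 297\right) + 33\right) = - 34317 \left(\left(- \frac{2501}{3} + \frac{242}{3} - 297\right) + 33\right) = - 34317 \left(-1050 + 33\right) = \left(-34317\right) \left(-1017\right) = 34900389$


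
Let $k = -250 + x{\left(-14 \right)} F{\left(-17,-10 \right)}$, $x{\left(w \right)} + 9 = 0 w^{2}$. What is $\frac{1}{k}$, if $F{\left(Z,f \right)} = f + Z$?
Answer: $- \frac{1}{7} \approx -0.14286$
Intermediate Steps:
$F{\left(Z,f \right)} = Z + f$
$x{\left(w \right)} = -9$ ($x{\left(w \right)} = -9 + 0 w^{2} = -9 + 0 = -9$)
$k = -7$ ($k = -250 - 9 \left(-17 - 10\right) = -250 - -243 = -250 + 243 = -7$)
$\frac{1}{k} = \frac{1}{-7} = - \frac{1}{7}$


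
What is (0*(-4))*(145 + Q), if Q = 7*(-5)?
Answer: 0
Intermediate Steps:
Q = -35
(0*(-4))*(145 + Q) = (0*(-4))*(145 - 35) = 0*110 = 0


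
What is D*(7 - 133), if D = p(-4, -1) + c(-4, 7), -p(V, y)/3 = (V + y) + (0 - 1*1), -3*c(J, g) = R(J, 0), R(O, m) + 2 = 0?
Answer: -2352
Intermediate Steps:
R(O, m) = -2 (R(O, m) = -2 + 0 = -2)
c(J, g) = 2/3 (c(J, g) = -1/3*(-2) = 2/3)
p(V, y) = 3 - 3*V - 3*y (p(V, y) = -3*((V + y) + (0 - 1*1)) = -3*((V + y) + (0 - 1)) = -3*((V + y) - 1) = -3*(-1 + V + y) = 3 - 3*V - 3*y)
D = 56/3 (D = (3 - 3*(-4) - 3*(-1)) + 2/3 = (3 + 12 + 3) + 2/3 = 18 + 2/3 = 56/3 ≈ 18.667)
D*(7 - 133) = 56*(7 - 133)/3 = (56/3)*(-126) = -2352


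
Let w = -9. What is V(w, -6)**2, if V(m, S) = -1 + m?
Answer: 100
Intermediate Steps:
V(w, -6)**2 = (-1 - 9)**2 = (-10)**2 = 100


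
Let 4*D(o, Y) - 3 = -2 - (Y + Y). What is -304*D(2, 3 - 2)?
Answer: 76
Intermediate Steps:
D(o, Y) = ¼ - Y/2 (D(o, Y) = ¾ + (-2 - (Y + Y))/4 = ¾ + (-2 - 2*Y)/4 = ¾ + (-½ - Y/2) = ¼ - Y/2)
-304*D(2, 3 - 2) = -304*(¼ - (3 - 2)/2) = -304*(¼ - ½*1) = -304*(¼ - ½) = -304*(-¼) = 76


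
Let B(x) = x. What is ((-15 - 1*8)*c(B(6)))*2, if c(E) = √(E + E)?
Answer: -92*√3 ≈ -159.35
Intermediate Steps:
c(E) = √2*√E (c(E) = √(2*E) = √2*√E)
((-15 - 1*8)*c(B(6)))*2 = ((-15 - 1*8)*(√2*√6))*2 = ((-15 - 8)*(2*√3))*2 = -46*√3*2 = -92*√3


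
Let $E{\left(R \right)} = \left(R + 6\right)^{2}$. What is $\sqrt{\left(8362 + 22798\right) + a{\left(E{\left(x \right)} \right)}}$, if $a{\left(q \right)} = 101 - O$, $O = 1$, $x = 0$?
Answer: $2 \sqrt{7815} \approx 176.8$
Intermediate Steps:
$E{\left(R \right)} = \left(6 + R\right)^{2}$
$a{\left(q \right)} = 100$ ($a{\left(q \right)} = 101 - 1 = 100$)
$\sqrt{\left(8362 + 22798\right) + a{\left(E{\left(x \right)} \right)}} = \sqrt{\left(8362 + 22798\right) + 100} = \sqrt{31160 + 100} = \sqrt{31260} = 2 \sqrt{7815}$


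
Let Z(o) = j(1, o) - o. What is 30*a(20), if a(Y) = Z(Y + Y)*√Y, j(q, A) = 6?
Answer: -2040*√5 ≈ -4561.6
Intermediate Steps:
Z(o) = 6 - o
a(Y) = √Y*(6 - 2*Y) (a(Y) = (6 - (Y + Y))*√Y = (6 - 2*Y)*√Y = √Y*(6 - 2*Y))
30*a(20) = 30*(2*√20*(3 - 1*20)) = 30*(2*(2*√5)*(3 - 20)) = 30*(2*(2*√5)*(-17)) = 30*(-68*√5) = -2040*√5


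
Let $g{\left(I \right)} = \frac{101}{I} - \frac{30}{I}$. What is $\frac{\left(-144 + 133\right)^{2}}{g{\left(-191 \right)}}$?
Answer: $- \frac{23111}{71} \approx -325.51$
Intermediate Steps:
$g{\left(I \right)} = \frac{71}{I}$
$\frac{\left(-144 + 133\right)^{2}}{g{\left(-191 \right)}} = \frac{\left(-144 + 133\right)^{2}}{71 \frac{1}{-191}} = \frac{\left(-11\right)^{2}}{71 \left(- \frac{1}{191}\right)} = \frac{121}{- \frac{71}{191}} = 121 \left(- \frac{191}{71}\right) = - \frac{23111}{71}$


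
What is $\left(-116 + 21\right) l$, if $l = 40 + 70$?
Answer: $-10450$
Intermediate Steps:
$l = 110$
$\left(-116 + 21\right) l = \left(-116 + 21\right) 110 = \left(-95\right) 110 = -10450$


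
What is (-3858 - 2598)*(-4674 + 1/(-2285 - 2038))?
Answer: 43482672856/1441 ≈ 3.0175e+7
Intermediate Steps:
(-3858 - 2598)*(-4674 + 1/(-2285 - 2038)) = -6456*(-4674 + 1/(-4323)) = -6456*(-4674 - 1/4323) = -6456*(-20205703/4323) = 43482672856/1441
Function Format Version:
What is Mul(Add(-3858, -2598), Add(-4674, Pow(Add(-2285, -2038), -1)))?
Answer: Rational(43482672856, 1441) ≈ 3.0175e+7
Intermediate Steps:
Mul(Add(-3858, -2598), Add(-4674, Pow(Add(-2285, -2038), -1))) = Mul(-6456, Add(-4674, Pow(-4323, -1))) = Mul(-6456, Add(-4674, Rational(-1, 4323))) = Mul(-6456, Rational(-20205703, 4323)) = Rational(43482672856, 1441)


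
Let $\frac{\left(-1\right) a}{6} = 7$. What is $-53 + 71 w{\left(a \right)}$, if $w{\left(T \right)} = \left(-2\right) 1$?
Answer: $-195$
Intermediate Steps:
$a = -42$ ($a = \left(-6\right) 7 = -42$)
$w{\left(T \right)} = -2$
$-53 + 71 w{\left(a \right)} = -53 + 71 \left(-2\right) = -53 - 142 = -195$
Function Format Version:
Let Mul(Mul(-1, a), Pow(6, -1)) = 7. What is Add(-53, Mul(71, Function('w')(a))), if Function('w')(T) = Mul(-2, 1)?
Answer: -195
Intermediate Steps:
a = -42 (a = Mul(-6, 7) = -42)
Function('w')(T) = -2
Add(-53, Mul(71, Function('w')(a))) = Add(-53, Mul(71, -2)) = Add(-53, -142) = -195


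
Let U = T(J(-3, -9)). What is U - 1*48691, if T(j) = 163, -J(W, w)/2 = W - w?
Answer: -48528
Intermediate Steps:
J(W, w) = -2*W + 2*w (J(W, w) = -2*(W - w) = -2*W + 2*w)
U = 163
U - 1*48691 = 163 - 1*48691 = 163 - 48691 = -48528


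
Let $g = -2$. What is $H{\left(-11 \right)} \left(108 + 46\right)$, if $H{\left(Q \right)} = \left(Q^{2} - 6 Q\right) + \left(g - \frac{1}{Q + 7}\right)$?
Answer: $\frac{57057}{2} \approx 28529.0$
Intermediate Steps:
$H{\left(Q \right)} = -2 + Q^{2} - \frac{1}{7 + Q} - 6 Q$ ($H{\left(Q \right)} = \left(Q^{2} - 6 Q\right) - \left(2 + \frac{1}{Q + 7}\right) = \left(Q^{2} - 6 Q\right) - \left(2 + \frac{1}{7 + Q}\right) = -2 + Q^{2} - \frac{1}{7 + Q} - 6 Q$)
$H{\left(-11 \right)} \left(108 + 46\right) = \frac{-15 + \left(-11\right)^{2} + \left(-11\right)^{3} - -484}{7 - 11} \left(108 + 46\right) = \frac{-15 + 121 - 1331 + 484}{-4} \cdot 154 = \left(- \frac{1}{4}\right) \left(-741\right) 154 = \frac{741}{4} \cdot 154 = \frac{57057}{2}$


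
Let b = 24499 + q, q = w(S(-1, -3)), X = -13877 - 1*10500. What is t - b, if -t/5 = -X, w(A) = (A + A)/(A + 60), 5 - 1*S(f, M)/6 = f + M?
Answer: -2781314/19 ≈ -1.4639e+5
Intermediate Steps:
S(f, M) = 30 - 6*M - 6*f (S(f, M) = 30 - 6*(f + M) = 30 - 6*(M + f) = 30 + (-6*M - 6*f) = 30 - 6*M - 6*f)
X = -24377 (X = -13877 - 10500 = -24377)
w(A) = 2*A/(60 + A) (w(A) = (2*A)/(60 + A) = 2*A/(60 + A))
t = -121885 (t = -(-5)*(-24377) = -5*24377 = -121885)
q = 18/19 (q = 2*(30 - 6*(-3) - 6*(-1))/(60 + (30 - 6*(-3) - 6*(-1))) = 2*(30 + 18 + 6)/(60 + (30 + 18 + 6)) = 2*54/(60 + 54) = 2*54/114 = 2*54*(1/114) = 18/19 ≈ 0.94737)
b = 465499/19 (b = 24499 + 18/19 = 465499/19 ≈ 24500.)
t - b = -121885 - 1*465499/19 = -121885 - 465499/19 = -2781314/19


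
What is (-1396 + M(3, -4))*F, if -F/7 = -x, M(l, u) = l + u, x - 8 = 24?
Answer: -312928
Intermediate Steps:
x = 32 (x = 8 + 24 = 32)
F = 224 (F = -(-7)*32 = -7*(-32) = 224)
(-1396 + M(3, -4))*F = (-1396 + (3 - 4))*224 = (-1396 - 1)*224 = -1397*224 = -312928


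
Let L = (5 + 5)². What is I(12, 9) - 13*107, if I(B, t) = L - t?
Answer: -1300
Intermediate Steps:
L = 100 (L = 10² = 100)
I(B, t) = 100 - t
I(12, 9) - 13*107 = (100 - 1*9) - 13*107 = (100 - 9) - 1391 = 91 - 1391 = -1300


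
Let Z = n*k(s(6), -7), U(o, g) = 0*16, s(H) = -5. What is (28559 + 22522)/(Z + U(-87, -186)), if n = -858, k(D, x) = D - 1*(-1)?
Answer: 17027/1144 ≈ 14.884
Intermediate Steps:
k(D, x) = 1 + D (k(D, x) = D + 1 = 1 + D)
U(o, g) = 0
Z = 3432 (Z = -858*(1 - 5) = -858*(-4) = 3432)
(28559 + 22522)/(Z + U(-87, -186)) = (28559 + 22522)/(3432 + 0) = 51081/3432 = 51081*(1/3432) = 17027/1144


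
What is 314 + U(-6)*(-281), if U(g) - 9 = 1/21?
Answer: -46796/21 ≈ -2228.4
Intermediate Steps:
U(g) = 190/21 (U(g) = 9 + 1/21 = 190/21)
314 + U(-6)*(-281) = 314 + (190/21)*(-281) = 314 - 53390/21 = -46796/21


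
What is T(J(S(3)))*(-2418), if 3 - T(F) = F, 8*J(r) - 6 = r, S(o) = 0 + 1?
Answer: -20553/4 ≈ -5138.3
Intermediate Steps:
S(o) = 1
J(r) = ¾ + r/8
T(F) = 3 - F
T(J(S(3)))*(-2418) = (3 - (¾ + (⅛)*1))*(-2418) = (3 - (¾ + ⅛))*(-2418) = (3 - 1*7/8)*(-2418) = (3 - 7/8)*(-2418) = (17/8)*(-2418) = -20553/4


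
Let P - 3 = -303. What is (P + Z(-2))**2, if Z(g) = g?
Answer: 91204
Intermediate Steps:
P = -300 (P = 3 - 303 = -300)
(P + Z(-2))**2 = (-300 - 2)**2 = (-302)**2 = 91204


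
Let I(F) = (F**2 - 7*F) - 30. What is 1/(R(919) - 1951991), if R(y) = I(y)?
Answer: -1/1113893 ≈ -8.9775e-7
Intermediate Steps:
I(F) = -30 + F**2 - 7*F
R(y) = -30 + y**2 - 7*y
1/(R(919) - 1951991) = 1/((-30 + 919**2 - 7*919) - 1951991) = 1/((-30 + 844561 - 6433) - 1951991) = 1/(838098 - 1951991) = 1/(-1113893) = -1/1113893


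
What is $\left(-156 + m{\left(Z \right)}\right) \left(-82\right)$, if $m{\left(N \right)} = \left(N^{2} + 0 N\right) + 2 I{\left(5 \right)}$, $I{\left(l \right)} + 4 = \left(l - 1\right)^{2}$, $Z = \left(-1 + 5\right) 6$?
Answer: $-36408$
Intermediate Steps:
$Z = 24$ ($Z = 4 \cdot 6 = 24$)
$I{\left(l \right)} = -4 + \left(-1 + l\right)^{2}$ ($I{\left(l \right)} = -4 + \left(l - 1\right)^{2} = -4 + \left(-1 + l\right)^{2}$)
$m{\left(N \right)} = 24 + N^{2}$ ($m{\left(N \right)} = \left(N^{2} + 0 N\right) + 2 \left(-4 + \left(-1 + 5\right)^{2}\right) = \left(N^{2} + 0\right) + 2 \left(-4 + 4^{2}\right) = N^{2} + 2 \left(-4 + 16\right) = N^{2} + 2 \cdot 12 = N^{2} + 24 = 24 + N^{2}$)
$\left(-156 + m{\left(Z \right)}\right) \left(-82\right) = \left(-156 + \left(24 + 24^{2}\right)\right) \left(-82\right) = \left(-156 + \left(24 + 576\right)\right) \left(-82\right) = \left(-156 + 600\right) \left(-82\right) = 444 \left(-82\right) = -36408$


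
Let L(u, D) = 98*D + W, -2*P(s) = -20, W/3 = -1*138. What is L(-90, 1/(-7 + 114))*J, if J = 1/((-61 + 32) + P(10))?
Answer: 44200/2033 ≈ 21.741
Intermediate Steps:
W = -414 (W = 3*(-1*138) = 3*(-138) = -414)
P(s) = 10 (P(s) = -½*(-20) = 10)
L(u, D) = -414 + 98*D (L(u, D) = 98*D - 414 = -414 + 98*D)
J = -1/19 (J = 1/((-61 + 32) + 10) = 1/(-29 + 10) = 1/(-19) = -1/19 ≈ -0.052632)
L(-90, 1/(-7 + 114))*J = (-414 + 98/(-7 + 114))*(-1/19) = (-414 + 98/107)*(-1/19) = -44200/107*(-1/19) = 44200/2033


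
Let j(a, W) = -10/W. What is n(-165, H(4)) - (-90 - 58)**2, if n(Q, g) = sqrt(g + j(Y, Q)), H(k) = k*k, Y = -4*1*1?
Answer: -21904 + sqrt(17490)/33 ≈ -21900.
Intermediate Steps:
Y = -4 (Y = -4*1 = -4)
H(k) = k**2
n(Q, g) = sqrt(g - 10/Q)
n(-165, H(4)) - (-90 - 58)**2 = sqrt(4**2 - 10/(-165)) - (-90 - 58)**2 = sqrt(16 - 10*(-1/165)) - 1*(-148)**2 = sqrt(16 + 2/33) - 1*21904 = sqrt(530/33) - 21904 = sqrt(17490)/33 - 21904 = -21904 + sqrt(17490)/33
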